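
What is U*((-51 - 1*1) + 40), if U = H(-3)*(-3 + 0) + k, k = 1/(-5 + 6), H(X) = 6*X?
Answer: -660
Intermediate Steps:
k = 1 (k = 1/1 = 1)
U = 55 (U = (6*(-3))*(-3 + 0) + 1 = -18*(-3) + 1 = 54 + 1 = 55)
U*((-51 - 1*1) + 40) = 55*((-51 - 1*1) + 40) = 55*((-51 - 1) + 40) = 55*(-52 + 40) = 55*(-12) = -660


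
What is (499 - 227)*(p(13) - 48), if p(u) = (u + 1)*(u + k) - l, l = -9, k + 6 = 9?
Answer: 50320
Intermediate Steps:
k = 3 (k = -6 + 9 = 3)
p(u) = 9 + (1 + u)*(3 + u) (p(u) = (u + 1)*(u + 3) - 1*(-9) = (1 + u)*(3 + u) + 9 = 9 + (1 + u)*(3 + u))
(499 - 227)*(p(13) - 48) = (499 - 227)*((12 + 13**2 + 4*13) - 48) = 272*((12 + 169 + 52) - 48) = 272*(233 - 48) = 272*185 = 50320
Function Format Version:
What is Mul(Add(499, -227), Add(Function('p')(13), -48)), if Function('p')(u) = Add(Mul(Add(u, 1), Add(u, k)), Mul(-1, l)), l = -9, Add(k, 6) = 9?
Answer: 50320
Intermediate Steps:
k = 3 (k = Add(-6, 9) = 3)
Function('p')(u) = Add(9, Mul(Add(1, u), Add(3, u))) (Function('p')(u) = Add(Mul(Add(u, 1), Add(u, 3)), Mul(-1, -9)) = Add(Mul(Add(1, u), Add(3, u)), 9) = Add(9, Mul(Add(1, u), Add(3, u))))
Mul(Add(499, -227), Add(Function('p')(13), -48)) = Mul(Add(499, -227), Add(Add(12, Pow(13, 2), Mul(4, 13)), -48)) = Mul(272, Add(Add(12, 169, 52), -48)) = Mul(272, Add(233, -48)) = Mul(272, 185) = 50320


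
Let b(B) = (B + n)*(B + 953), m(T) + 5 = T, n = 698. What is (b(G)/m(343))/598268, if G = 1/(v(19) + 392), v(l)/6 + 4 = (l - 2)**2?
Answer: 2939099300779/893465726803936 ≈ 0.0032896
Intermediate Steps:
v(l) = -24 + 6*(-2 + l)**2 (v(l) = -24 + 6*(l - 2)**2 = -24 + 6*(-2 + l)**2)
m(T) = -5 + T
G = 1/2102 (G = 1/(6*19*(-4 + 19) + 392) = 1/(6*19*15 + 392) = 1/(1710 + 392) = 1/2102 ≈ 0.00047574)
b(B) = (698 + B)*(953 + B) (b(B) = (B + 698)*(B + 953) = (698 + B)*(953 + B))
(b(G)/m(343))/598268 = ((665194 + (1/2102)**2 + 1651*(1/2102))/(-5 + 343))/598268 = ((665194 + 1/4418404 + 1651/2102)/338)*(1/598268) = ((2939099300779/4418404)*(1/338))*(1/598268) = (2939099300779/1493420552)*(1/598268) = 2939099300779/893465726803936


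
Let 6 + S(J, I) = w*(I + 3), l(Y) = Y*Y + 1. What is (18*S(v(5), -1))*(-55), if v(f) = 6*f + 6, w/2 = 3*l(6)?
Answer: -433620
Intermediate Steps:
l(Y) = 1 + Y² (l(Y) = Y² + 1 = 1 + Y²)
w = 222 (w = 2*(3*(1 + 6²)) = 2*(3*(1 + 36)) = 2*(3*37) = 2*111 = 222)
v(f) = 6 + 6*f
S(J, I) = 660 + 222*I (S(J, I) = -6 + 222*(I + 3) = -6 + 222*(3 + I) = -6 + (666 + 222*I) = 660 + 222*I)
(18*S(v(5), -1))*(-55) = (18*(660 + 222*(-1)))*(-55) = (18*(660 - 222))*(-55) = (18*438)*(-55) = 7884*(-55) = -433620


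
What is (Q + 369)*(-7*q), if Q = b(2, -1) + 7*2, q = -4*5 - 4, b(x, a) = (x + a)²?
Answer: 64512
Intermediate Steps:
b(x, a) = (a + x)²
q = -24 (q = -20 - 4 = -24)
Q = 15 (Q = (-1 + 2)² + 7*2 = 1² + 14 = 1 + 14 = 15)
(Q + 369)*(-7*q) = (15 + 369)*(-7*(-24)) = 384*168 = 64512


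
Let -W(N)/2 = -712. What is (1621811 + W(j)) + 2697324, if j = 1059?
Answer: 4320559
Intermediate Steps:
W(N) = 1424 (W(N) = -2*(-712) = 1424)
(1621811 + W(j)) + 2697324 = (1621811 + 1424) + 2697324 = 1623235 + 2697324 = 4320559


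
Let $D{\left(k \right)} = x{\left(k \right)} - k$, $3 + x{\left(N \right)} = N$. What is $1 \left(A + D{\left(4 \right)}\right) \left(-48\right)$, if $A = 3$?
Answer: $0$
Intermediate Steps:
$x{\left(N \right)} = -3 + N$
$D{\left(k \right)} = -3$ ($D{\left(k \right)} = \left(-3 + k\right) - k = -3$)
$1 \left(A + D{\left(4 \right)}\right) \left(-48\right) = 1 \left(3 - 3\right) \left(-48\right) = 1 \cdot 0 \left(-48\right) = 0 \left(-48\right) = 0$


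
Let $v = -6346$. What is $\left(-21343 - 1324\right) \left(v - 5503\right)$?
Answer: $268581283$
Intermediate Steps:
$\left(-21343 - 1324\right) \left(v - 5503\right) = \left(-21343 - 1324\right) \left(-6346 - 5503\right) = \left(-22667\right) \left(-11849\right) = 268581283$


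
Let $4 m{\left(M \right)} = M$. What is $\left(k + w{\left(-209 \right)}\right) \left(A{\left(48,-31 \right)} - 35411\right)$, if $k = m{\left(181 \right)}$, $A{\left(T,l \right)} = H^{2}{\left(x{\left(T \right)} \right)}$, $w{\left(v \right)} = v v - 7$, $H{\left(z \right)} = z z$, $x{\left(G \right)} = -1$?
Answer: $- \frac{3096197285}{2} \approx -1.5481 \cdot 10^{9}$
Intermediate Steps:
$m{\left(M \right)} = \frac{M}{4}$
$H{\left(z \right)} = z^{2}$
$w{\left(v \right)} = -7 + v^{2}$ ($w{\left(v \right)} = v^{2} - 7 = -7 + v^{2}$)
$A{\left(T,l \right)} = 1$ ($A{\left(T,l \right)} = \left(\left(-1\right)^{2}\right)^{2} = 1^{2} = 1$)
$k = \frac{181}{4}$ ($k = \frac{1}{4} \cdot 181 = \frac{181}{4} \approx 45.25$)
$\left(k + w{\left(-209 \right)}\right) \left(A{\left(48,-31 \right)} - 35411\right) = \left(\frac{181}{4} - \left(7 - \left(-209\right)^{2}\right)\right) \left(1 - 35411\right) = \left(\frac{181}{4} + \left(-7 + 43681\right)\right) \left(-35410\right) = \left(\frac{181}{4} + 43674\right) \left(-35410\right) = \frac{174877}{4} \left(-35410\right) = - \frac{3096197285}{2}$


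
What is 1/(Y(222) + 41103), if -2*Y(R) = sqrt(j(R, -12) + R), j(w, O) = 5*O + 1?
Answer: 164412/6757826273 + 2*sqrt(163)/6757826273 ≈ 2.4333e-5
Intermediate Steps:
j(w, O) = 1 + 5*O
Y(R) = -sqrt(-59 + R)/2 (Y(R) = -sqrt((1 + 5*(-12)) + R)/2 = -sqrt((1 - 60) + R)/2 = -sqrt(-59 + R)/2)
1/(Y(222) + 41103) = 1/(-sqrt(-59 + 222)/2 + 41103) = 1/(-sqrt(163)/2 + 41103) = 1/(41103 - sqrt(163)/2)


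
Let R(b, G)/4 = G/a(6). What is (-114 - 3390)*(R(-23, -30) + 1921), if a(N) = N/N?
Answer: -6310704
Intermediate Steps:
a(N) = 1
R(b, G) = 4*G (R(b, G) = 4*(G/1) = 4*(G*1) = 4*G)
(-114 - 3390)*(R(-23, -30) + 1921) = (-114 - 3390)*(4*(-30) + 1921) = -3504*(-120 + 1921) = -3504*1801 = -6310704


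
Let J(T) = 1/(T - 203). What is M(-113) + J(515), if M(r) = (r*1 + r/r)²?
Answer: 3913729/312 ≈ 12544.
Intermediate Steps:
J(T) = 1/(-203 + T)
M(r) = (1 + r)² (M(r) = (r + 1)² = (1 + r)²)
M(-113) + J(515) = (1 - 113)² + 1/(-203 + 515) = (-112)² + 1/312 = 12544 + 1/312 = 3913729/312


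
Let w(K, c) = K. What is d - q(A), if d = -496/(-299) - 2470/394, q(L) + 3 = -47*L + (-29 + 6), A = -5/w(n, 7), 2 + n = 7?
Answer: -1508516/58903 ≈ -25.610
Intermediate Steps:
n = 5 (n = -2 + 7 = 5)
A = -1 (A = -5/5 = -5*⅕ = -1)
q(L) = -26 - 47*L (q(L) = -3 + (-47*L + (-29 + 6)) = -3 + (-47*L - 23) = -3 + (-23 - 47*L) = -26 - 47*L)
d = -271553/58903 (d = -496*(-1/299) - 2470*1/394 = 496/299 - 1235/197 = -271553/58903 ≈ -4.6102)
d - q(A) = -271553/58903 - (-26 - 47*(-1)) = -271553/58903 - (-26 + 47) = -271553/58903 - 1*21 = -271553/58903 - 21 = -1508516/58903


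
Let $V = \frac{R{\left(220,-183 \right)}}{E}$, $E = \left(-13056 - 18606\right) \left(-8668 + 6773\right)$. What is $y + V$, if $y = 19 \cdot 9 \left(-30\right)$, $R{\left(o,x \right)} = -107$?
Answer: $- \frac{307797383807}{59999490} \approx -5130.0$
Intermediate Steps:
$E = 59999490$ ($E = \left(-31662\right) \left(-1895\right) = 59999490$)
$V = - \frac{107}{59999490} \approx -1.7833 \cdot 10^{-6}$
$y = -5130$ ($y = 171 \left(-30\right) = -5130$)
$y + V = -5130 - \frac{107}{59999490} = - \frac{307797383807}{59999490}$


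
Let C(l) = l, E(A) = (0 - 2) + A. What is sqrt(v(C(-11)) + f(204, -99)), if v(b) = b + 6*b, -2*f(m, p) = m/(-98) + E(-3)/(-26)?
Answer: I*sqrt(2519257)/182 ≈ 8.721*I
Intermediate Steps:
E(A) = -2 + A
f(m, p) = -5/52 + m/196 (f(m, p) = -(m/(-98) + (-2 - 3)/(-26))/2 = -(m*(-1/98) - 5*(-1/26))/2 = -(-m/98 + 5/26)/2 = -(5/26 - m/98)/2 = -5/52 + m/196)
v(b) = 7*b
sqrt(v(C(-11)) + f(204, -99)) = sqrt(7*(-11) + (-5/52 + (1/196)*204)) = sqrt(-77 + (-5/52 + 51/49)) = sqrt(-77 + 2407/2548) = sqrt(-193789/2548) = I*sqrt(2519257)/182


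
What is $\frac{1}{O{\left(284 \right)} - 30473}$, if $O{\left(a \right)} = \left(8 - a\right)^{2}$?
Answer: $\frac{1}{45703} \approx 2.188 \cdot 10^{-5}$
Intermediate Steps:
$\frac{1}{O{\left(284 \right)} - 30473} = \frac{1}{\left(-8 + 284\right)^{2} - 30473} = \frac{1}{276^{2} - 30473} = \frac{1}{76176 - 30473} = \frac{1}{45703}$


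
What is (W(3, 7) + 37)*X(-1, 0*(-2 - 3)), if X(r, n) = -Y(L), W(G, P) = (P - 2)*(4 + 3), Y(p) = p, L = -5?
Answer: 360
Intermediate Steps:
W(G, P) = -14 + 7*P (W(G, P) = (-2 + P)*7 = -14 + 7*P)
X(r, n) = 5 (X(r, n) = -1*(-5) = 5)
(W(3, 7) + 37)*X(-1, 0*(-2 - 3)) = ((-14 + 7*7) + 37)*5 = ((-14 + 49) + 37)*5 = (35 + 37)*5 = 72*5 = 360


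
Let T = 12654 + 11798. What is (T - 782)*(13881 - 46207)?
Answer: -765156420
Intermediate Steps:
T = 24452
(T - 782)*(13881 - 46207) = (24452 - 782)*(13881 - 46207) = 23670*(-32326) = -765156420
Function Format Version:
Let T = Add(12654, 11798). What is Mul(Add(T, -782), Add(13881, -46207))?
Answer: -765156420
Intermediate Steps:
T = 24452
Mul(Add(T, -782), Add(13881, -46207)) = Mul(Add(24452, -782), Add(13881, -46207)) = Mul(23670, -32326) = -765156420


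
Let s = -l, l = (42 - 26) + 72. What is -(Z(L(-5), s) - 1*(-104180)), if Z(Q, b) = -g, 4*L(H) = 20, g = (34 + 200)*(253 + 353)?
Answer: 37624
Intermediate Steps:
g = 141804 (g = 234*606 = 141804)
l = 88 (l = 16 + 72 = 88)
L(H) = 5 (L(H) = (¼)*20 = 5)
s = -88 (s = -1*88 = -88)
Z(Q, b) = -141804 (Z(Q, b) = -1*141804 = -141804)
-(Z(L(-5), s) - 1*(-104180)) = -(-141804 - 1*(-104180)) = -(-141804 + 104180) = -1*(-37624) = 37624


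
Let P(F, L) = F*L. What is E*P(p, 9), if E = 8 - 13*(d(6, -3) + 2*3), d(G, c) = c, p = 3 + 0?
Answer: -837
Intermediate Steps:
p = 3
E = -31 (E = 8 - 13*(-3 + 2*3) = 8 - 13*(-3 + 6) = 8 - 13*3 = 8 - 39 = -31)
E*P(p, 9) = -93*9 = -31*27 = -837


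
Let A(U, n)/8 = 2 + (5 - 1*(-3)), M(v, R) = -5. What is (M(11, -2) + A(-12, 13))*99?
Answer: 7425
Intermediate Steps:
A(U, n) = 80 (A(U, n) = 8*(2 + (5 - 1*(-3))) = 8*(2 + (5 + 3)) = 8*(2 + 8) = 8*10 = 80)
(M(11, -2) + A(-12, 13))*99 = (-5 + 80)*99 = 75*99 = 7425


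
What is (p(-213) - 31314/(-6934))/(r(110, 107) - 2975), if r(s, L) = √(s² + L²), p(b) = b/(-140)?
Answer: -249088335/122413889968 - 2930451*√23549/4284486148880 ≈ -0.0021398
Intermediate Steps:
p(b) = -b/140 (p(b) = b*(-1/140) = -b/140)
r(s, L) = √(L² + s²)
(p(-213) - 31314/(-6934))/(r(110, 107) - 2975) = (-1/140*(-213) - 31314/(-6934))/(√(107² + 110²) - 2975) = (213/140 - 31314*(-1/6934))/(√(11449 + 12100) - 2975) = (213/140 + 15657/3467)/(√23549 - 2975) = 2930451/(485380*(-2975 + √23549))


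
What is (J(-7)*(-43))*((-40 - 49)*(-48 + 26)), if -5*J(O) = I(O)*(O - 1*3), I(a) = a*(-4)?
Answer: -4714864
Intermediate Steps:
I(a) = -4*a
J(O) = 4*O*(-3 + O)/5 (J(O) = -(-4*O)*(O - 1*3)/5 = -(-4*O)*(O - 3)/5 = -(-4*O)*(-3 + O)/5 = -(-4)*O*(-3 + O)/5 = 4*O*(-3 + O)/5)
(J(-7)*(-43))*((-40 - 49)*(-48 + 26)) = (((⅘)*(-7)*(-3 - 7))*(-43))*((-40 - 49)*(-48 + 26)) = (((⅘)*(-7)*(-10))*(-43))*(-89*(-22)) = (56*(-43))*1958 = -2408*1958 = -4714864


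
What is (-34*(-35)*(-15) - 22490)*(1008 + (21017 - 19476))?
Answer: -102826660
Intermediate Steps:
(-34*(-35)*(-15) - 22490)*(1008 + (21017 - 19476)) = (1190*(-15) - 22490)*(1008 + 1541) = (-17850 - 22490)*2549 = -40340*2549 = -102826660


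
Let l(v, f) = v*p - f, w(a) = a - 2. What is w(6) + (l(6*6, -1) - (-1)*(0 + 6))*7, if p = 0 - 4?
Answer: -955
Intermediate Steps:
p = -4
w(a) = -2 + a
l(v, f) = -f - 4*v (l(v, f) = v*(-4) - f = -4*v - f = -f - 4*v)
w(6) + (l(6*6, -1) - (-1)*(0 + 6))*7 = (-2 + 6) + ((-1*(-1) - 24*6) - (-1)*(0 + 6))*7 = 4 + ((1 - 4*36) - (-1)*6)*7 = 4 + ((1 - 144) - 1*(-6))*7 = 4 + (-143 + 6)*7 = 4 - 137*7 = 4 - 959 = -955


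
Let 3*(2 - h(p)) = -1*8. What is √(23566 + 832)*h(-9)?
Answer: 14*√24398/3 ≈ 728.93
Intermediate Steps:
h(p) = 14/3 (h(p) = 2 - (-1)*8/3 = 2 - ⅓*(-8) = 2 + 8/3 = 14/3)
√(23566 + 832)*h(-9) = √(23566 + 832)*(14/3) = √24398*(14/3) = 14*√24398/3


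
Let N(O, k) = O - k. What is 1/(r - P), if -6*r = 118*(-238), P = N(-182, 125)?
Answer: 3/14963 ≈ 0.00020049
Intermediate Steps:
P = -307 (P = -182 - 1*125 = -182 - 125 = -307)
r = 14042/3 (r = -59*(-238)/3 = -⅙*(-28084) = 14042/3 ≈ 4680.7)
1/(r - P) = 1/(14042/3 - 1*(-307)) = 1/(14042/3 + 307) = 1/(14963/3) = 3/14963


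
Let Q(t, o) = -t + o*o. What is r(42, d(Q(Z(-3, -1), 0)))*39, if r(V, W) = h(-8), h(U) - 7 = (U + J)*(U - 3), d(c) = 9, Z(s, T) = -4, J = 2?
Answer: 2847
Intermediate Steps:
Q(t, o) = o² - t (Q(t, o) = -t + o² = o² - t)
h(U) = 7 + (-3 + U)*(2 + U) (h(U) = 7 + (U + 2)*(U - 3) = 7 + (2 + U)*(-3 + U) = 7 + (-3 + U)*(2 + U))
r(V, W) = 73 (r(V, W) = 1 + (-8)² - 1*(-8) = 1 + 64 + 8 = 73)
r(42, d(Q(Z(-3, -1), 0)))*39 = 73*39 = 2847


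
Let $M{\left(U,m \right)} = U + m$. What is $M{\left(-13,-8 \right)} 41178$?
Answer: $-864738$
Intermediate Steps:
$M{\left(-13,-8 \right)} 41178 = \left(-13 - 8\right) 41178 = \left(-21\right) 41178 = -864738$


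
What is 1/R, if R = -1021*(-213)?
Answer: 1/217473 ≈ 4.5983e-6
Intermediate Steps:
R = 217473
1/R = 1/217473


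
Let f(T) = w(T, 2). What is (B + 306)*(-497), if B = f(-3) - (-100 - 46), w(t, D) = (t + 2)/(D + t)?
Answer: -225141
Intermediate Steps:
w(t, D) = (2 + t)/(D + t)
f(T) = 1 (f(T) = (2 + T)/(2 + T) = 1)
B = 147 (B = 1 - (-100 - 46) = 1 - 1*(-146) = 1 + 146 = 147)
(B + 306)*(-497) = (147 + 306)*(-497) = 453*(-497) = -225141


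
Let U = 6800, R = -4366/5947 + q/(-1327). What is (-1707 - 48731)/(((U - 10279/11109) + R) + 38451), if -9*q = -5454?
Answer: -2210913185676699/1983452040861022 ≈ -1.1147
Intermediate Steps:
q = 606 (q = -⅑*(-5454) = 606)
R = -9397564/7891669 (R = -4366/5947 + 606/(-1327) = -4366*1/5947 + 606*(-1/1327) = -4366/5947 - 606/1327 = -9397564/7891669 ≈ -1.1908)
(-1707 - 48731)/(((U - 10279/11109) + R) + 38451) = (-1707 - 48731)/(((6800 - 10279/11109) - 9397564/7891669) + 38451) = -50438/(((6800 - 10279*1/11109) - 9397564/7891669) + 38451) = -50438/(((6800 - 10279/11109) - 9397564/7891669) + 38451) = -50438/((75530921/11109 - 9397564/7891669) + 38451) = -50438/(595960630258673/87668550921 + 38451) = -50438/3966904081722044/87668550921 = -50438*87668550921/3966904081722044 = -2210913185676699/1983452040861022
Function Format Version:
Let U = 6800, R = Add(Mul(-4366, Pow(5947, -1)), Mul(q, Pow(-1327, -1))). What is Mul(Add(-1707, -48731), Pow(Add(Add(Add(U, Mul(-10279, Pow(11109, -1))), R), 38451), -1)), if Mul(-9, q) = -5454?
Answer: Rational(-2210913185676699, 1983452040861022) ≈ -1.1147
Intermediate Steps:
q = 606 (q = Mul(Rational(-1, 9), -5454) = 606)
R = Rational(-9397564, 7891669) (R = Add(Mul(-4366, Pow(5947, -1)), Mul(606, Pow(-1327, -1))) = Add(Mul(-4366, Rational(1, 5947)), Mul(606, Rational(-1, 1327))) = Add(Rational(-4366, 5947), Rational(-606, 1327)) = Rational(-9397564, 7891669) ≈ -1.1908)
Mul(Add(-1707, -48731), Pow(Add(Add(Add(U, Mul(-10279, Pow(11109, -1))), R), 38451), -1)) = Mul(Add(-1707, -48731), Pow(Add(Add(Add(6800, Mul(-10279, Pow(11109, -1))), Rational(-9397564, 7891669)), 38451), -1)) = Mul(-50438, Pow(Add(Add(Add(6800, Mul(-10279, Rational(1, 11109))), Rational(-9397564, 7891669)), 38451), -1)) = Mul(-50438, Pow(Add(Add(Add(6800, Rational(-10279, 11109)), Rational(-9397564, 7891669)), 38451), -1)) = Mul(-50438, Pow(Add(Add(Rational(75530921, 11109), Rational(-9397564, 7891669)), 38451), -1)) = Mul(-50438, Pow(Add(Rational(595960630258673, 87668550921), 38451), -1)) = Mul(-50438, Pow(Rational(3966904081722044, 87668550921), -1)) = Mul(-50438, Rational(87668550921, 3966904081722044)) = Rational(-2210913185676699, 1983452040861022)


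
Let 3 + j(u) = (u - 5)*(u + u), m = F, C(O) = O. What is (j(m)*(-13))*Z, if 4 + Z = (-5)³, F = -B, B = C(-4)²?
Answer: 1121913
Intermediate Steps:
B = 16 (B = (-4)² = 16)
F = -16 (F = -1*16 = -16)
m = -16
Z = -129 (Z = -4 + (-5)³ = -4 - 125 = -129)
j(u) = -3 + 2*u*(-5 + u) (j(u) = -3 + (u - 5)*(u + u) = -3 + (-5 + u)*(2*u) = -3 + 2*u*(-5 + u))
(j(m)*(-13))*Z = ((-3 - 10*(-16) + 2*(-16)²)*(-13))*(-129) = ((-3 + 160 + 2*256)*(-13))*(-129) = ((-3 + 160 + 512)*(-13))*(-129) = (669*(-13))*(-129) = -8697*(-129) = 1121913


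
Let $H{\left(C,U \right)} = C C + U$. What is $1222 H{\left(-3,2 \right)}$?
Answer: $13442$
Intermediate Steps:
$H{\left(C,U \right)} = U + C^{2}$ ($H{\left(C,U \right)} = C^{2} + U = U + C^{2}$)
$1222 H{\left(-3,2 \right)} = 1222 \left(2 + \left(-3\right)^{2}\right) = 1222 \left(2 + 9\right) = 1222 \cdot 11 = 13442$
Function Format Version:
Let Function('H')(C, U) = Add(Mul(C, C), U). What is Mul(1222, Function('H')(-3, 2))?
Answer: 13442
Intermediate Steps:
Function('H')(C, U) = Add(U, Pow(C, 2)) (Function('H')(C, U) = Add(Pow(C, 2), U) = Add(U, Pow(C, 2)))
Mul(1222, Function('H')(-3, 2)) = Mul(1222, Add(2, Pow(-3, 2))) = Mul(1222, Add(2, 9)) = Mul(1222, 11) = 13442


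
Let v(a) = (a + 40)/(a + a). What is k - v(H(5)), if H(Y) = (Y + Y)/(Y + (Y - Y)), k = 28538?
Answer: 57055/2 ≈ 28528.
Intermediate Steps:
H(Y) = 2 (H(Y) = (2*Y)/(Y + 0) = (2*Y)/Y = 2)
v(a) = (40 + a)/(2*a) (v(a) = (40 + a)/((2*a)) = (40 + a)*(1/(2*a)) = (40 + a)/(2*a))
k - v(H(5)) = 28538 - (40 + 2)/(2*2) = 28538 - 42/(2*2) = 28538 - 1*21/2 = 28538 - 21/2 = 57055/2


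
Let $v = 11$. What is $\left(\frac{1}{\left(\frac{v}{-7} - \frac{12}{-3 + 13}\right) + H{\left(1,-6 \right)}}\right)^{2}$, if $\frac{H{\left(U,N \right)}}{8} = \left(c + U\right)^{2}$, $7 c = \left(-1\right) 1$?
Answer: $\frac{60025}{579121} \approx 0.10365$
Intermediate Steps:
$c = - \frac{1}{7}$ ($c = \frac{\left(-1\right) 1}{7} = \frac{1}{7} \left(-1\right) = - \frac{1}{7} \approx -0.14286$)
$H{\left(U,N \right)} = 8 \left(- \frac{1}{7} + U\right)^{2}$
$\left(\frac{1}{\left(\frac{v}{-7} - \frac{12}{-3 + 13}\right) + H{\left(1,-6 \right)}}\right)^{2} = \left(\frac{1}{\left(\frac{11}{-7} - \frac{12}{-3 + 13}\right) + \frac{8 \left(-1 + 7 \cdot 1\right)^{2}}{49}}\right)^{2} = \left(\frac{1}{\left(11 \left(- \frac{1}{7}\right) - \frac{12}{10}\right) + \frac{8 \left(-1 + 7\right)^{2}}{49}}\right)^{2} = \left(\frac{1}{\left(- \frac{11}{7} - \frac{6}{5}\right) + \frac{8 \cdot 6^{2}}{49}}\right)^{2} = \left(\frac{1}{\left(- \frac{11}{7} - \frac{6}{5}\right) + \frac{8}{49} \cdot 36}\right)^{2} = \left(\frac{1}{- \frac{97}{35} + \frac{288}{49}}\right)^{2} = \left(\frac{1}{\frac{761}{245}}\right)^{2} = \left(\frac{245}{761}\right)^{2} = \frac{60025}{579121}$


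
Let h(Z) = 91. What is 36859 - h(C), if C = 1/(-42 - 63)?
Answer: 36768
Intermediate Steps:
C = -1/105 (C = 1/(-105) = -1/105 ≈ -0.0095238)
36859 - h(C) = 36859 - 1*91 = 36859 - 91 = 36768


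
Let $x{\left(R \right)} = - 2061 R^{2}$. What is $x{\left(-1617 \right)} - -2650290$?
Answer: $-5386223739$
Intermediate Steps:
$x{\left(-1617 \right)} - -2650290 = - 2061 \left(-1617\right)^{2} - -2650290 = \left(-2061\right) 2614689 + 2650290 = -5388874029 + 2650290 = -5386223739$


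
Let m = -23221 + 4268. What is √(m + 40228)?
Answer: 5*√851 ≈ 145.86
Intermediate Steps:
m = -18953
√(m + 40228) = √(-18953 + 40228) = √21275 = 5*√851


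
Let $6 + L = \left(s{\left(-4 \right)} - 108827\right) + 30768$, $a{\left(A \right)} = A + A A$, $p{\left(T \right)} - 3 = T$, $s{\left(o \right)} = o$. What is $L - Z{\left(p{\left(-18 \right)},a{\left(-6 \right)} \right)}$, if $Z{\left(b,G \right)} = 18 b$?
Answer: $-77799$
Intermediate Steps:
$p{\left(T \right)} = 3 + T$
$a{\left(A \right)} = A + A^{2}$
$L = -78069$ ($L = -6 + \left(\left(-4 - 108827\right) + 30768\right) = -6 + \left(-108831 + 30768\right) = -6 - 78063 = -78069$)
$L - Z{\left(p{\left(-18 \right)},a{\left(-6 \right)} \right)} = -78069 - 18 \left(3 - 18\right) = -78069 - 18 \left(-15\right) = -78069 - -270 = -78069 + 270 = -77799$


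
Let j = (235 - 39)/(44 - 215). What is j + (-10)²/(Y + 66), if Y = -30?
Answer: 31/19 ≈ 1.6316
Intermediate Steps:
j = -196/171 (j = 196/(-171) = 196*(-1/171) = -196/171 ≈ -1.1462)
j + (-10)²/(Y + 66) = -196/171 + (-10)²/(-30 + 66) = -196/171 + 100/36 = -196/171 + (1/36)*100 = -196/171 + 25/9 = 31/19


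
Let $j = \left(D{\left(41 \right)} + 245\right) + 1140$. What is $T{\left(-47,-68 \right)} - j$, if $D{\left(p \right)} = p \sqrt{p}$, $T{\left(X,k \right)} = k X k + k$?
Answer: $-218781 - 41 \sqrt{41} \approx -2.1904 \cdot 10^{5}$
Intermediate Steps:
$T{\left(X,k \right)} = k + X k^{2}$ ($T{\left(X,k \right)} = X k k + k = X k^{2} + k = k + X k^{2}$)
$D{\left(p \right)} = p^{\frac{3}{2}}$
$j = 1385 + 41 \sqrt{41}$ ($j = \left(41^{\frac{3}{2}} + 245\right) + 1140 = \left(41 \sqrt{41} + 245\right) + 1140 = \left(245 + 41 \sqrt{41}\right) + 1140 = 1385 + 41 \sqrt{41} \approx 1647.5$)
$T{\left(-47,-68 \right)} - j = - 68 \left(1 - -3196\right) - \left(1385 + 41 \sqrt{41}\right) = - 68 \left(1 + 3196\right) - \left(1385 + 41 \sqrt{41}\right) = \left(-68\right) 3197 - \left(1385 + 41 \sqrt{41}\right) = -217396 - \left(1385 + 41 \sqrt{41}\right) = -218781 - 41 \sqrt{41}$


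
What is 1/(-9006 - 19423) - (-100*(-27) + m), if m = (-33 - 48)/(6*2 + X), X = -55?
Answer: -3302909692/1222447 ≈ -2701.9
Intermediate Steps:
m = 81/43 (m = (-33 - 48)/(6*2 - 55) = -81/(12 - 55) = -81/(-43) = -81*(-1/43) = 81/43 ≈ 1.8837)
1/(-9006 - 19423) - (-100*(-27) + m) = 1/(-9006 - 19423) - (-100*(-27) + 81/43) = 1/(-28429) - (2700 + 81/43) = -1/28429 - 1*116181/43 = -1/28429 - 116181/43 = -3302909692/1222447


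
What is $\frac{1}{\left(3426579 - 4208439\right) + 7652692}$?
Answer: $\frac{1}{6870832} \approx 1.4554 \cdot 10^{-7}$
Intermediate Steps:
$\frac{1}{\left(3426579 - 4208439\right) + 7652692} = \frac{1}{-781860 + 7652692} = \frac{1}{6870832}$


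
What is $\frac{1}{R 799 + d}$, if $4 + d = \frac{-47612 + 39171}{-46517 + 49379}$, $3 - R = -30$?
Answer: $\frac{2862}{75442465} \approx 3.7936 \cdot 10^{-5}$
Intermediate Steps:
$R = 33$ ($R = 3 - -30 = 3 + 30 = 33$)
$d = - \frac{19889}{2862}$ ($d = -4 + \frac{-47612 + 39171}{-46517 + 49379} = -4 - \frac{8441}{2862} = - \frac{19889}{2862} \approx -6.9493$)
$\frac{1}{R 799 + d} = \frac{1}{33 \cdot 799 - \frac{19889}{2862}} = \frac{1}{26367 - \frac{19889}{2862}} = \frac{1}{\frac{75442465}{2862}} = \frac{2862}{75442465}$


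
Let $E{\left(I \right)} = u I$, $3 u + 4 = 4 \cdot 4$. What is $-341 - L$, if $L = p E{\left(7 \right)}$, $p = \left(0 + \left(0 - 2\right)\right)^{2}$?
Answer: $-453$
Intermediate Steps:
$u = 4$ ($u = - \frac{4}{3} + \frac{4 \cdot 4}{3} = - \frac{4}{3} + \frac{1}{3} \cdot 16 = - \frac{4}{3} + \frac{16}{3} = 4$)
$E{\left(I \right)} = 4 I$
$p = 4$ ($p = \left(0 - 2\right)^{2} = \left(-2\right)^{2} = 4$)
$L = 112$ ($L = 4 \cdot 4 \cdot 7 = 4 \cdot 28 = 112$)
$-341 - L = -341 - 112 = -453$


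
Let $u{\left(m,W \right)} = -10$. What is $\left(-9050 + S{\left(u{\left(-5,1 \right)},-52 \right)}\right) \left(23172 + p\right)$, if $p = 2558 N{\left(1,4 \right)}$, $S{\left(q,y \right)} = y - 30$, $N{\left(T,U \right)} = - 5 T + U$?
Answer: $-188247048$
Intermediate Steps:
$N{\left(T,U \right)} = U - 5 T$
$S{\left(q,y \right)} = -30 + y$ ($S{\left(q,y \right)} = y - 30 = -30 + y$)
$p = -2558$ ($p = 2558 \left(4 - 5\right) = 2558 \left(-1\right) = -2558$)
$\left(-9050 + S{\left(u{\left(-5,1 \right)},-52 \right)}\right) \left(23172 + p\right) = \left(-9050 - 82\right) \left(23172 - 2558\right) = \left(-9050 - 82\right) 20614 = \left(-9132\right) 20614 = -188247048$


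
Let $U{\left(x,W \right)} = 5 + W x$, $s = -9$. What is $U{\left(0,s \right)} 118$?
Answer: $590$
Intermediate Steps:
$U{\left(0,s \right)} 118 = \left(5 - 0\right) 118 = \left(5 + 0\right) 118 = 5 \cdot 118 = 590$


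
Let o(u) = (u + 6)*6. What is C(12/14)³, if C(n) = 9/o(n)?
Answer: 343/32768 ≈ 0.010468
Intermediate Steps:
o(u) = 36 + 6*u (o(u) = (6 + u)*6 = 36 + 6*u)
C(n) = 9/(36 + 6*n)
C(12/14)³ = (3/(2*(6 + 12/14)))³ = (3/(2*(6 + 12*(1/14))))³ = (3/(2*(6 + 6/7)))³ = (3/(2*(48/7)))³ = ((3/2)*(7/48))³ = (7/32)³ = 343/32768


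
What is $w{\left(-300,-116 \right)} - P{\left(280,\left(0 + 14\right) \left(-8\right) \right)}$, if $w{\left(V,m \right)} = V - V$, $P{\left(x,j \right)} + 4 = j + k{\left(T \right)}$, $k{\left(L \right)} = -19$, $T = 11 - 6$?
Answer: $135$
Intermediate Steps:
$T = 5$ ($T = 11 - 6 = 5$)
$P{\left(x,j \right)} = -23 + j$ ($P{\left(x,j \right)} = -4 + \left(j - 19\right) = -4 + \left(-19 + j\right) = -23 + j$)
$w{\left(V,m \right)} = 0$
$w{\left(-300,-116 \right)} - P{\left(280,\left(0 + 14\right) \left(-8\right) \right)} = 0 - \left(-23 + \left(0 + 14\right) \left(-8\right)\right) = 0 - \left(-23 + 14 \left(-8\right)\right) = 0 - \left(-23 - 112\right) = 0 - -135 = 0 + 135 = 135$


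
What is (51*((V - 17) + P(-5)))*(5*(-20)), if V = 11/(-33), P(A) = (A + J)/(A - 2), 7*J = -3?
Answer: 4137800/49 ≈ 84445.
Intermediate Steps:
J = -3/7 (J = (⅐)*(-3) = -3/7 ≈ -0.42857)
P(A) = (-3/7 + A)/(-2 + A) (P(A) = (A - 3/7)/(A - 2) = (-3/7 + A)/(-2 + A))
V = -⅓ (V = 11*(-1/33) = -⅓ ≈ -0.33333)
(51*((V - 17) + P(-5)))*(5*(-20)) = (51*((-⅓ - 17) + (-3/7 - 5)/(-2 - 5)))*(5*(-20)) = (51*(-52/3 - 38/7/(-7)))*(-100) = (51*(-52/3 - ⅐*(-38/7)))*(-100) = (51*(-52/3 + 38/49))*(-100) = (51*(-2434/147))*(-100) = -41378/49*(-100) = 4137800/49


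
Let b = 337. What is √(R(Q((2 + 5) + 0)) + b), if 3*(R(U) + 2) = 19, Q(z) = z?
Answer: 32*√3/3 ≈ 18.475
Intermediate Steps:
R(U) = 13/3 (R(U) = -2 + (⅓)*19 = -2 + 19/3 = 13/3)
√(R(Q((2 + 5) + 0)) + b) = √(13/3 + 337) = √(1024/3) = 32*√3/3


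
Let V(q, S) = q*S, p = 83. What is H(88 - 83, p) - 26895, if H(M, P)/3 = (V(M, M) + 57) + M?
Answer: -26634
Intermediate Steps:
V(q, S) = S*q
H(M, P) = 171 + 3*M + 3*M² (H(M, P) = 3*((M*M + 57) + M) = 3*((M² + 57) + M) = 3*((57 + M²) + M) = 3*(57 + M + M²) = 171 + 3*M + 3*M²)
H(88 - 83, p) - 26895 = (171 + 3*(88 - 83) + 3*(88 - 83)²) - 26895 = (171 + 3*5 + 3*5²) - 26895 = (171 + 15 + 3*25) - 26895 = (171 + 15 + 75) - 26895 = 261 - 26895 = -26634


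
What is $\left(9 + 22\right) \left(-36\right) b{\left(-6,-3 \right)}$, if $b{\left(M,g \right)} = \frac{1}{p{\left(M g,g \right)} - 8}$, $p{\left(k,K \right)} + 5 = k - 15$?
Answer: $\frac{558}{5} \approx 111.6$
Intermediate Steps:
$p{\left(k,K \right)} = -20 + k$ ($p{\left(k,K \right)} = -5 + \left(k - 15\right) = -5 + \left(-15 + k\right) = -20 + k$)
$b{\left(M,g \right)} = \frac{1}{-28 + M g}$ ($b{\left(M,g \right)} = \frac{1}{\left(-20 + M g\right) - 8} = \frac{1}{-28 + M g}$)
$\left(9 + 22\right) \left(-36\right) b{\left(-6,-3 \right)} = \frac{\left(9 + 22\right) \left(-36\right)}{-28 - -18} = \frac{31 \left(-36\right)}{-28 + 18} = - \frac{1116}{-10} = \left(-1116\right) \left(- \frac{1}{10}\right) = \frac{558}{5}$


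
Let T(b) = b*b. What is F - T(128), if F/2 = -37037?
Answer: -90458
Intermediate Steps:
T(b) = b²
F = -74074 (F = 2*(-37037) = -74074)
F - T(128) = -74074 - 1*128² = -74074 - 1*16384 = -74074 - 16384 = -90458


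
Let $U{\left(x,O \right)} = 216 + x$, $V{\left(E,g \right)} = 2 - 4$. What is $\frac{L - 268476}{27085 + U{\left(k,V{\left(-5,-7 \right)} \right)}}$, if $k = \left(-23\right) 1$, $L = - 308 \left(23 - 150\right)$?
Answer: $- \frac{114680}{13639} \approx -8.4082$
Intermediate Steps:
$L = 39116$ ($L = \left(-308\right) \left(-127\right) = 39116$)
$V{\left(E,g \right)} = -2$
$k = -23$
$\frac{L - 268476}{27085 + U{\left(k,V{\left(-5,-7 \right)} \right)}} = \frac{39116 - 268476}{27085 + \left(216 - 23\right)} = - \frac{229360}{27085 + 193} = - \frac{229360}{27278} = \left(-229360\right) \frac{1}{27278} = - \frac{114680}{13639}$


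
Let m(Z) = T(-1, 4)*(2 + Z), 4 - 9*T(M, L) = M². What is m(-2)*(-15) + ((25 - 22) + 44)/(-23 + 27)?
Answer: 47/4 ≈ 11.750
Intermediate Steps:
T(M, L) = 4/9 - M²/9
m(Z) = ⅔ + Z/3 (m(Z) = (4/9 - ⅑*(-1)²)*(2 + Z) = (4/9 - ⅑*1)*(2 + Z) = (4/9 - ⅑)*(2 + Z) = (2 + Z)/3 = ⅔ + Z/3)
m(-2)*(-15) + ((25 - 22) + 44)/(-23 + 27) = (⅔ + (⅓)*(-2))*(-15) + ((25 - 22) + 44)/(-23 + 27) = (⅔ - ⅔)*(-15) + (3 + 44)/4 = 0*(-15) + 47*(¼) = 0 + 47/4 = 47/4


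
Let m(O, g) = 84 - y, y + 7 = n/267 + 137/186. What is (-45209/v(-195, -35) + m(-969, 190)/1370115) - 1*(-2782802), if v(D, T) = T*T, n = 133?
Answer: 5154438339696270899/1852272169650 ≈ 2.7828e+6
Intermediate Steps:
v(D, T) = T**2
y = -31813/5518 (y = -7 + (133/267 + 137/186) = -7 + 6813/5518 = -31813/5518 ≈ -5.7653)
m(O, g) = 495325/5518 (m(O, g) = 84 - 1*(-31813/5518) = 84 + 31813/5518 = 495325/5518)
(-45209/v(-195, -35) + m(-969, 190)/1370115) - 1*(-2782802) = (-45209/((-35)**2) + (495325/5518)/1370115) - 1*(-2782802) = (-45209/1225 + (495325/5518)*(1/1370115)) + 2782802 = (-45209*1/1225 + 99065/1512058914) + 2782802 = (-45209/1225 + 99065/1512058914) + 2782802 = -68358550088401/1852272169650 + 2782802 = 5154438339696270899/1852272169650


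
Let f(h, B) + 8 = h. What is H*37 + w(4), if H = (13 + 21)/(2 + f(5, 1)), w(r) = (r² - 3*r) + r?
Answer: -1250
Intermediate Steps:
f(h, B) = -8 + h
w(r) = r² - 2*r
H = -34 (H = (13 + 21)/(2 + (-8 + 5)) = 34/(2 - 3) = 34/(-1) = 34*(-1) = -34)
H*37 + w(4) = -34*37 + 4*(-2 + 4) = -1258 + 4*2 = -1258 + 8 = -1250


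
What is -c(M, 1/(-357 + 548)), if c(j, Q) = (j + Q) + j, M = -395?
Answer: 150889/191 ≈ 790.00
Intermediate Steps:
c(j, Q) = Q + 2*j (c(j, Q) = (Q + j) + j = Q + 2*j)
-c(M, 1/(-357 + 548)) = -(1/(-357 + 548) + 2*(-395)) = -(1/191 - 790) = -1*(-150889/191) = 150889/191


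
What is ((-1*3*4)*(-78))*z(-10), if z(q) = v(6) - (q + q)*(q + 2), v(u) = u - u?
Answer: -149760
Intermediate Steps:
v(u) = 0
z(q) = -2*q*(2 + q) (z(q) = 0 - (q + q)*(q + 2) = 0 - 2*q*(2 + q) = -2*q*(2 + q))
((-1*3*4)*(-78))*z(-10) = ((-1*3*4)*(-78))*(2*(-10)*(-2 - 1*(-10))) = (-3*4*(-78))*(2*(-10)*(-2 + 10)) = (-12*(-78))*(2*(-10)*8) = 936*(-160) = -149760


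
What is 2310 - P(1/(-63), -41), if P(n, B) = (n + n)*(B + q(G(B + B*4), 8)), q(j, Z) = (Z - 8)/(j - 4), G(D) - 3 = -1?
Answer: 145448/63 ≈ 2308.7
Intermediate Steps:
G(D) = 2 (G(D) = 3 - 1 = 2)
q(j, Z) = (-8 + Z)/(-4 + j)
P(n, B) = 2*B*n (P(n, B) = (n + n)*(B + (-8 + 8)/(-4 + 2)) = (2*n)*(B + 0/(-2)) = (2*n)*(B - ½*0) = (2*n)*(B + 0) = (2*n)*B = 2*B*n)
2310 - P(1/(-63), -41) = 2310 - 2*(-41)/(-63) = 2310 - 2*(-41)*(-1)/63 = 2310 - 1*82/63 = 2310 - 82/63 = 145448/63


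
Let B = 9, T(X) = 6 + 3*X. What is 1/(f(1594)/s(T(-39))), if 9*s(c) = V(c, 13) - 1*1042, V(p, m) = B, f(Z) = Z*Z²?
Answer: -1033/36450833256 ≈ -2.8340e-8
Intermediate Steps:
f(Z) = Z³
V(p, m) = 9
s(c) = -1033/9 (s(c) = (9 - 1*1042)/9 = (9 - 1042)/9 = (⅑)*(-1033) = -1033/9)
1/(f(1594)/s(T(-39))) = 1/(1594³/(-1033/9)) = 1/(4050092584*(-9/1033)) = 1/(-36450833256/1033) = -1033/36450833256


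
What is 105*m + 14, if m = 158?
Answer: 16604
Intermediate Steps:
105*m + 14 = 105*158 + 14 = 16590 + 14 = 16604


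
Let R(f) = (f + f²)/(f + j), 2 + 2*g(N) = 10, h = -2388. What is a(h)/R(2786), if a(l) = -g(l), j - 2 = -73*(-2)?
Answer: -1956/1294097 ≈ -0.0015115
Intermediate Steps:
g(N) = 4 (g(N) = -1 + (½)*10 = -1 + 5 = 4)
j = 148 (j = 2 - 73*(-2) = 2 + 146 = 148)
a(l) = -4 (a(l) = -1*4 = -4)
R(f) = (f + f²)/(148 + f) (R(f) = (f + f²)/(f + 148) = (f + f²)/(148 + f))
a(h)/R(2786) = -4*(148 + 2786)/(2786*(1 + 2786)) = -4/(2786*2787/2934) = -4/(2786*(1/2934)*2787) = -4/1294097/489 = -4*489/1294097 = -1956/1294097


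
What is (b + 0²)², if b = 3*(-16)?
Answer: 2304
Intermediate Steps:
b = -48
(b + 0²)² = (-48 + 0²)² = (-48 + 0)² = (-48)² = 2304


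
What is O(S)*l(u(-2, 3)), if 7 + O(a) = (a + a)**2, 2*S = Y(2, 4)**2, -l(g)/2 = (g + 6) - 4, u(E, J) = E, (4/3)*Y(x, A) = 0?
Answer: 0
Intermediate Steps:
Y(x, A) = 0 (Y(x, A) = (3/4)*0 = 0)
l(g) = -4 - 2*g (l(g) = -2*((g + 6) - 4) = -2*((6 + g) - 4) = -2*(2 + g) = -4 - 2*g)
S = 0 (S = (1/2)*0**2 = (1/2)*0 = 0)
O(a) = -7 + 4*a**2 (O(a) = -7 + (a + a)**2 = -7 + (2*a)**2 = -7 + 4*a**2)
O(S)*l(u(-2, 3)) = (-7 + 4*0**2)*(-4 - 2*(-2)) = (-7 + 4*0)*(-4 + 4) = (-7 + 0)*0 = -7*0 = 0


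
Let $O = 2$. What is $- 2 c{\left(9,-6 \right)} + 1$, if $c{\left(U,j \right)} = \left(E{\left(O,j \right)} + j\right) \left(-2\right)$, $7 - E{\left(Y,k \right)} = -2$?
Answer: $13$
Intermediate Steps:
$E{\left(Y,k \right)} = 9$ ($E{\left(Y,k \right)} = 7 - -2 = 7 + 2 = 9$)
$c{\left(U,j \right)} = -18 - 2 j$ ($c{\left(U,j \right)} = \left(9 + j\right) \left(-2\right) = -18 - 2 j$)
$- 2 c{\left(9,-6 \right)} + 1 = - 2 \left(-18 - -12\right) + 1 = - 2 \left(-18 + 12\right) + 1 = \left(-2\right) \left(-6\right) + 1 = 12 + 1 = 13$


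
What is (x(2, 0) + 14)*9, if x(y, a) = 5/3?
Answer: 141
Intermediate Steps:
x(y, a) = 5/3 (x(y, a) = 5*(1/3) = 5/3)
(x(2, 0) + 14)*9 = (5/3 + 14)*9 = (47/3)*9 = 141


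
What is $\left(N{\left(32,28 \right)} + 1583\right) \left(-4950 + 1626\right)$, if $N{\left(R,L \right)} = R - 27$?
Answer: $-5278512$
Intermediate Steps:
$N{\left(R,L \right)} = -27 + R$
$\left(N{\left(32,28 \right)} + 1583\right) \left(-4950 + 1626\right) = \left(\left(-27 + 32\right) + 1583\right) \left(-4950 + 1626\right) = \left(5 + 1583\right) \left(-3324\right) = 1588 \left(-3324\right) = -5278512$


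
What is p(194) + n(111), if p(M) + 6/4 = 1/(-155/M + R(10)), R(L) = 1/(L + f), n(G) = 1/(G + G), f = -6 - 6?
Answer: -10561/4662 ≈ -2.2653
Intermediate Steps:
f = -12
n(G) = 1/(2*G)
R(L) = 1/(-12 + L) (R(L) = 1/(L - 12) = 1/(-12 + L))
p(M) = -3/2 + 1/(-1/2 - 155/M) (p(M) = -3/2 + 1/(-155/M + 1/(-12 + 10)) = -3/2 + 1/(-155/M + 1/(-2)) = -3/2 + 1/(-155/M - 1/2) = -3/2 + 1/(-1/2 - 155/M))
p(194) + n(111) = (930 + 7*194)/(2*(-310 - 1*194)) + (1/2)/111 = (930 + 1358)/(2*(-310 - 194)) + (1/2)*(1/111) = (1/2)*2288/(-504) + 1/222 = (1/2)*(-1/504)*2288 + 1/222 = -143/63 + 1/222 = -10561/4662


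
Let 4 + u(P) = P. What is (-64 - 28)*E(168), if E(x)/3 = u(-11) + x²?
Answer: -7785684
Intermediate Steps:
u(P) = -4 + P
E(x) = -45 + 3*x² (E(x) = 3*((-4 - 11) + x²) = 3*(-15 + x²) = -45 + 3*x²)
(-64 - 28)*E(168) = (-64 - 28)*(-45 + 3*168²) = -92*(-45 + 3*28224) = -92*(-45 + 84672) = -92*84627 = -7785684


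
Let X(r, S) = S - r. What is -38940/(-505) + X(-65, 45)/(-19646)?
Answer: 6954179/90193 ≈ 77.103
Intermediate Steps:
-38940/(-505) + X(-65, 45)/(-19646) = -38940/(-505) + (45 - 1*(-65))/(-19646) = -38940*(-1/505) + (45 + 65)*(-1/19646) = 7788/101 + 110*(-1/19646) = 7788/101 - 5/893 = 6954179/90193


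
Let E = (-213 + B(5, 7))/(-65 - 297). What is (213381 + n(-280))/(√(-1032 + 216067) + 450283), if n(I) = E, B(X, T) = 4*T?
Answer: 1199369249389/2530936294812 - 77244107*√215035/73397152549548 ≈ 0.47340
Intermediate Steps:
E = 185/362 (E = (-213 + 4*7)/(-65 - 297) = (-213 + 28)/(-362) = -185*(-1/362) = 185/362 ≈ 0.51105)
n(I) = 185/362
(213381 + n(-280))/(√(-1032 + 216067) + 450283) = (213381 + 185/362)/(√(-1032 + 216067) + 450283) = 77244107/(362*(√215035 + 450283)) = 77244107/(362*(450283 + √215035))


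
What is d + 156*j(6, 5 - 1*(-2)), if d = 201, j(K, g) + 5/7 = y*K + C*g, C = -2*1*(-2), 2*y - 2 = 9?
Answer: 67239/7 ≈ 9605.6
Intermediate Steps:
y = 11/2 (y = 1 + (1/2)*9 = 1 + 9/2 = 11/2 ≈ 5.5000)
C = 4 (C = -2*(-2) = 4)
j(K, g) = -5/7 + 4*g + 11*K/2 (j(K, g) = -5/7 + (11*K/2 + 4*g) = -5/7 + (4*g + 11*K/2) = -5/7 + 4*g + 11*K/2)
d + 156*j(6, 5 - 1*(-2)) = 201 + 156*(-5/7 + 4*(5 - 1*(-2)) + (11/2)*6) = 201 + 156*(-5/7 + 4*(5 + 2) + 33) = 201 + 156*(-5/7 + 4*7 + 33) = 201 + 156*(-5/7 + 28 + 33) = 201 + 156*(422/7) = 201 + 65832/7 = 67239/7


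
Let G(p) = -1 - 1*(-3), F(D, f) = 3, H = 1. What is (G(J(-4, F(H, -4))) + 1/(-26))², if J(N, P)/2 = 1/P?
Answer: 2601/676 ≈ 3.8476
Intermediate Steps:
J(N, P) = 2/P
G(p) = 2 (G(p) = -1 + 3 = 2)
(G(J(-4, F(H, -4))) + 1/(-26))² = (2 + 1/(-26))² = (2 - 1/26)² = (51/26)² = 2601/676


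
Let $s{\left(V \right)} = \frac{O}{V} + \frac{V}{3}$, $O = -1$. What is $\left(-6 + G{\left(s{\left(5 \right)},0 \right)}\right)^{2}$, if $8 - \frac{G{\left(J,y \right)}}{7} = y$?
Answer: $2500$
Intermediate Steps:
$s{\left(V \right)} = - \frac{1}{V} + \frac{V}{3}$
$G{\left(J,y \right)} = 56 - 7 y$
$\left(-6 + G{\left(s{\left(5 \right)},0 \right)}\right)^{2} = \left(-6 + \left(56 - 0\right)\right)^{2} = \left(-6 + \left(56 + 0\right)\right)^{2} = \left(-6 + 56\right)^{2} = 50^{2} = 2500$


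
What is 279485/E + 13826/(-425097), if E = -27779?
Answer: -119192307499/11808769563 ≈ -10.094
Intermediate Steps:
279485/E + 13826/(-425097) = 279485/(-27779) + 13826/(-425097) = 279485*(-1/27779) + 13826*(-1/425097) = -279485/27779 - 13826/425097 = -119192307499/11808769563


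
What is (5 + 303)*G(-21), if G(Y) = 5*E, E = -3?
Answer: -4620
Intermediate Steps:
G(Y) = -15 (G(Y) = 5*(-3) = -15)
(5 + 303)*G(-21) = (5 + 303)*(-15) = 308*(-15) = -4620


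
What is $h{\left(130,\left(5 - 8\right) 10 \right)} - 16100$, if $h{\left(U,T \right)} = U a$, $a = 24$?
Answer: $-12980$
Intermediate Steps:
$h{\left(U,T \right)} = 24 U$ ($h{\left(U,T \right)} = U 24 = 24 U$)
$h{\left(130,\left(5 - 8\right) 10 \right)} - 16100 = 24 \cdot 130 - 16100 = 3120 - 16100 = -12980$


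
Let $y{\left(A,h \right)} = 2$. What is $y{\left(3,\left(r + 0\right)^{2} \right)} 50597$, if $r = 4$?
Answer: $101194$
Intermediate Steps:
$y{\left(3,\left(r + 0\right)^{2} \right)} 50597 = 2 \cdot 50597 = 101194$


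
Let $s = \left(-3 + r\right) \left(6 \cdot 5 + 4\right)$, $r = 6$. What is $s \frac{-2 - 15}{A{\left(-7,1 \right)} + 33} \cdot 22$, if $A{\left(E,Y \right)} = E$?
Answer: $- \frac{19074}{13} \approx -1467.2$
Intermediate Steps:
$s = 102$ ($s = \left(-3 + 6\right) \left(6 \cdot 5 + 4\right) = 3 \left(30 + 4\right) = 3 \cdot 34 = 102$)
$s \frac{-2 - 15}{A{\left(-7,1 \right)} + 33} \cdot 22 = 102 \frac{-2 - 15}{-7 + 33} \cdot 22 = 102 \left(- \frac{17}{26}\right) 22 = \left(- \frac{867}{13}\right) 22 = - \frac{19074}{13}$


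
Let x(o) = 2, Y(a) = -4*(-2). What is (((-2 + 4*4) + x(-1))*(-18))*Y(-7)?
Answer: -2304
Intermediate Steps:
Y(a) = 8
(((-2 + 4*4) + x(-1))*(-18))*Y(-7) = (((-2 + 4*4) + 2)*(-18))*8 = (((-2 + 16) + 2)*(-18))*8 = ((14 + 2)*(-18))*8 = (16*(-18))*8 = -288*8 = -2304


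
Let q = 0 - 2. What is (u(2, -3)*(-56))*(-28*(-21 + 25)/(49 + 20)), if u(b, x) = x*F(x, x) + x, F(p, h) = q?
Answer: 6272/23 ≈ 272.70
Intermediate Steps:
q = -2
F(p, h) = -2
u(b, x) = -x (u(b, x) = x*(-2) + x = -2*x + x = -x)
(u(2, -3)*(-56))*(-28*(-21 + 25)/(49 + 20)) = (-1*(-3)*(-56))*(-28*(-21 + 25)/(49 + 20)) = (3*(-56))*(-28/(69/4)) = -(-4704)/(69*(1/4)) = -(-4704)/69/4 = -(-4704)*4/69 = -168*(-112/69) = 6272/23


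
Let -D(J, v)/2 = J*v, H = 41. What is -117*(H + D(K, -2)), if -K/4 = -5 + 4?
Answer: -6669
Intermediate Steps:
K = 4 (K = -4*(-5 + 4) = -4*(-1) = 4)
D(J, v) = -2*J*v
-117*(H + D(K, -2)) = -117*(41 - 2*4*(-2)) = -117*(41 + 16) = -117*57 = -6669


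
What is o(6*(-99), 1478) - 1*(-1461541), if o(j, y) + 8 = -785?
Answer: 1460748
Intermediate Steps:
o(j, y) = -793 (o(j, y) = -8 - 785 = -793)
o(6*(-99), 1478) - 1*(-1461541) = -793 - 1*(-1461541) = -793 + 1461541 = 1460748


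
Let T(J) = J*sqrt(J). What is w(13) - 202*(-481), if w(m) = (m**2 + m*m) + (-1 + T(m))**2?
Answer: 99698 - 26*sqrt(13) ≈ 99604.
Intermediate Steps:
T(J) = J**(3/2)
w(m) = (-1 + m**(3/2))**2 + 2*m**2 (w(m) = (m**2 + m*m) + (-1 + m**(3/2))**2 = (m**2 + m**2) + (-1 + m**(3/2))**2 = 2*m**2 + (-1 + m**(3/2))**2 = (-1 + m**(3/2))**2 + 2*m**2)
w(13) - 202*(-481) = ((-1 + 13**(3/2))**2 + 2*13**2) - 202*(-481) = ((-1 + 13*sqrt(13))**2 + 2*169) + 97162 = ((-1 + 13*sqrt(13))**2 + 338) + 97162 = (338 + (-1 + 13*sqrt(13))**2) + 97162 = 97500 + (-1 + 13*sqrt(13))**2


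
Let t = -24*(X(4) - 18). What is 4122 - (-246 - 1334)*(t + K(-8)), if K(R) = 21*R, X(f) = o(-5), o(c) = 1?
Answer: 383322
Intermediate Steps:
X(f) = 1
t = 408 (t = -24*(1 - 18) = -24*(-17) = 408)
4122 - (-246 - 1334)*(t + K(-8)) = 4122 - (-246 - 1334)*(408 + 21*(-8)) = 4122 - (-1580)*(408 - 168) = 4122 - (-1580)*240 = 4122 - 1*(-379200) = 4122 + 379200 = 383322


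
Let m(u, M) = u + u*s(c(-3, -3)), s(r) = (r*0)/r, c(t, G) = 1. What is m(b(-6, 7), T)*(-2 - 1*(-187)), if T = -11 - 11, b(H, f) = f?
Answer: 1295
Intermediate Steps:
T = -22
s(r) = 0 (s(r) = 0/r = 0)
m(u, M) = u (m(u, M) = u + u*0 = u + 0 = u)
m(b(-6, 7), T)*(-2 - 1*(-187)) = 7*(-2 - 1*(-187)) = 7*(-2 + 187) = 7*185 = 1295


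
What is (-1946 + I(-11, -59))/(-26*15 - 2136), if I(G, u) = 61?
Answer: 1885/2526 ≈ 0.74624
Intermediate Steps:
(-1946 + I(-11, -59))/(-26*15 - 2136) = (-1946 + 61)/(-26*15 - 2136) = -1885/(-390 - 2136) = -1885/(-2526) = -1885*(-1/2526) = 1885/2526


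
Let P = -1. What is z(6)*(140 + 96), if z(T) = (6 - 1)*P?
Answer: -1180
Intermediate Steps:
z(T) = -5 (z(T) = (6 - 1)*(-1) = 5*(-1) = -5)
z(6)*(140 + 96) = -5*(140 + 96) = -5*236 = -1180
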